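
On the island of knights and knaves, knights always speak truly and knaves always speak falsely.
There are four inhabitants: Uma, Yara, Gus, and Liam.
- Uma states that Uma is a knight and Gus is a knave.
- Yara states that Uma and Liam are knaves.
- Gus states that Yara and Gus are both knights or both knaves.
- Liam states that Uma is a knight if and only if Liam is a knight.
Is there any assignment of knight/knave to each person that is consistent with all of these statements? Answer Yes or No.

No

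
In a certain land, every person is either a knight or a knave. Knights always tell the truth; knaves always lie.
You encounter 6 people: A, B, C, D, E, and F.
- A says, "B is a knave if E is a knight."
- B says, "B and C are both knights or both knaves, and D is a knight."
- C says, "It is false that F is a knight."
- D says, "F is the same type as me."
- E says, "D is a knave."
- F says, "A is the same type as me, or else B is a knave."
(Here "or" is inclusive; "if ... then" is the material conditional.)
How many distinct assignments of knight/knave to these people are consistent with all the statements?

1

Consistent assignments:
  A=knight, B=knave, C=knave, D=knave, E=knight, F=knight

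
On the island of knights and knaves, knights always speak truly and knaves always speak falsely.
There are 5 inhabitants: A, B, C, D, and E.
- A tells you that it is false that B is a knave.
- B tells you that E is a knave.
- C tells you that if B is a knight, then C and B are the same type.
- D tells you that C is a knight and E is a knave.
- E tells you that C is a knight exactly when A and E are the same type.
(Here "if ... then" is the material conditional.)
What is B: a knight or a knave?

Consistent assignments: {A=knight, B=knight, C=knight, D=knight, E=knave}
In every consistent assignment, B is a knight.

B is a knight.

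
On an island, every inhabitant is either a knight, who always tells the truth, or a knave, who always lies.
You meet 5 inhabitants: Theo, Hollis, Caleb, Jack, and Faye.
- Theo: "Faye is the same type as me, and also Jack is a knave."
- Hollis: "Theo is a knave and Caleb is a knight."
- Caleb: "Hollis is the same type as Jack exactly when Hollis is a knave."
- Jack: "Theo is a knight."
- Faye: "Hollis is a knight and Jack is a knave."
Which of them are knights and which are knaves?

As a knave, Theo's statement "Faye is the same type as me, and also Jack is a knave" should be false; it is.
Hollis (knight): "Theo is a knave and Caleb is a knight" — True. ✓
Caleb is a knight, so "Hollis is the same type as Jack exactly when Hollis is a knave" must be True — and it is.
Jack is a knave, so "Theo is a knight" must be false — and it is.
Faye is a knight; "Hollis is a knight and Jack is a knave" is True, as required.

Knights: Hollis, Caleb, and Faye. Knaves: Theo and Jack.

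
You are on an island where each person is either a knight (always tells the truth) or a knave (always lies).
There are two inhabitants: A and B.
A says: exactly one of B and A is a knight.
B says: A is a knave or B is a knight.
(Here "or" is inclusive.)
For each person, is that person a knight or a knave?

A is a knight; "exactly one of B and A is a knight" is True, as required.
Since B is a knave, "A is a knave or B is a knight" needs to be False, which holds.

A is a knight and B is a knave.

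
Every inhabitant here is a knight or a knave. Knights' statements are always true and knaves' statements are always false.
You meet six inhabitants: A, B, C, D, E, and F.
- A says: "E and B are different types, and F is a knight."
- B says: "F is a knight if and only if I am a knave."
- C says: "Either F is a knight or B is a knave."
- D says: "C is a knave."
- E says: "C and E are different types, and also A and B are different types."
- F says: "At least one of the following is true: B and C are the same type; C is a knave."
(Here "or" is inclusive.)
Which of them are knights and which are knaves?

A is a knave, and the claim "E and B are different types, and F is a knight" is indeed False.
B is a knave; "F is a knight if and only if I am a knave" is False, as required.
C (knight): "either F is a knight or B is a knave" — True. ✓
As a knave, D's statement "C is a knave" should be False; it is.
E (knave): "C and E are different types, and also A and B are different types" — False. ✓
F is a knave, and the claim "at least one of the following is true: B and C are the same type; C is a knave" is indeed False.

A is a knave, B is a knave, C is a knight, D is a knave, E is a knave, and F is a knave.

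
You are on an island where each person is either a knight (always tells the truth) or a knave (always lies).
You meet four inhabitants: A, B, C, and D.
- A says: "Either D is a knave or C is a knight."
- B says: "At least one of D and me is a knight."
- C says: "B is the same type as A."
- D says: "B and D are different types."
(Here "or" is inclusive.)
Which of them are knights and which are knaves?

A is a knight, B is a knave, C is a knave, and D is a knave.

Suppose A is a knave. Then A's statement "either D is a knave or C is a knight" would have to be false. Checking the 8 ways to assign the others, none is consistent with every speaker.
(For instance, with B=knave, C=knave, D=knave, A's claim "either D is a knave or C is a knight" comes out true where it would need to be false.)
So A must be a knight, making "either D is a knave or C is a knight" true. Taking A=knight, B=knave, C=knave, D=knave, each remaining statement checks out:
  B (knave): "at least one of D and me is a knight" — false. ✓
  C (knave): "B is the same type as A" — false. ✓
  D (knave): "B and D are different types" — false. ✓
This is the unique consistent assignment.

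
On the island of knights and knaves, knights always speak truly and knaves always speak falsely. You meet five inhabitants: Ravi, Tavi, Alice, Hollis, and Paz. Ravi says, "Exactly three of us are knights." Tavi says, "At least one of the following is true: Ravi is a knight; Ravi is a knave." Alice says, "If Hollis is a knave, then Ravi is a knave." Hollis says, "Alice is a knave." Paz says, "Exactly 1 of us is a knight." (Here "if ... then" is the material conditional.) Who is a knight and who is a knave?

Ravi is a knave, Tavi is a knight, Alice is a knight, Hollis is a knave, and Paz is a knave.

Suppose Ravi is a knight. Then Ravi's statement "exactly three of us are knights" would have to be true. Checking the 16 ways to assign the others, none is consistent with every speaker.
(For instance, with Tavi=knight, Alice=knight, Hollis=knave, Paz=knave, Alice's claim "if Hollis is a knave, then Ravi is a knave" comes out false where it would need to be true.)
So Ravi must be a knave, making "exactly three of us are knights" false. Taking Ravi=knave, Tavi=knight, Alice=knight, Hollis=knave, Paz=knave, each remaining statement checks out:
  Tavi (knight): "at least one of the following is true: Ravi is a knight; Ravi is a knave" — true. ✓
  Alice (knight): "if Hollis is a knave, then Ravi is a knave" — true. ✓
  Hollis (knave): "Alice is a knave" — false. ✓
  Paz (knave): "exactly 1 of us is a knight" — false. ✓
This is the unique consistent assignment.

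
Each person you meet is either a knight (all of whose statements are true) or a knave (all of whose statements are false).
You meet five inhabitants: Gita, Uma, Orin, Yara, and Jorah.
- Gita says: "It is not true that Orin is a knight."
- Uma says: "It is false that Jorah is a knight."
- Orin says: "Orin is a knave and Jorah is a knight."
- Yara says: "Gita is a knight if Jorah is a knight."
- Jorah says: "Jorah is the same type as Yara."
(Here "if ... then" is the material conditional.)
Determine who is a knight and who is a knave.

Gita is a knight, Uma is a knight, Orin is a knave, Yara is a knight, and Jorah is a knave.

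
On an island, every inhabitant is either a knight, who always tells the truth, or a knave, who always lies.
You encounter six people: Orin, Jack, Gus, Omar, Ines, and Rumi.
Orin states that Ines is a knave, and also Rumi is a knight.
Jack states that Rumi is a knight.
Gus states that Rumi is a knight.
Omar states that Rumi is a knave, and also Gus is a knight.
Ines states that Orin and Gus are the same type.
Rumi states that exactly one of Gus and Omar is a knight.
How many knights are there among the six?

The unique consistent assignment is Orin=knave, Jack=knave, Gus=knave, Omar=knave, Ines=knight, Rumi=knave.
That has 1 knight.

1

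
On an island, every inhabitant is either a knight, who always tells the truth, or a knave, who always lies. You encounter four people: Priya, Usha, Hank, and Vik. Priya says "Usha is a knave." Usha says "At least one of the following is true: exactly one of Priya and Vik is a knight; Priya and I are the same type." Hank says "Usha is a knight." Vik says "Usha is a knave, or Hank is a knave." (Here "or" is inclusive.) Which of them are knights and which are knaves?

Priya is a knight, Usha is a knave, Hank is a knave, and Vik is a knight.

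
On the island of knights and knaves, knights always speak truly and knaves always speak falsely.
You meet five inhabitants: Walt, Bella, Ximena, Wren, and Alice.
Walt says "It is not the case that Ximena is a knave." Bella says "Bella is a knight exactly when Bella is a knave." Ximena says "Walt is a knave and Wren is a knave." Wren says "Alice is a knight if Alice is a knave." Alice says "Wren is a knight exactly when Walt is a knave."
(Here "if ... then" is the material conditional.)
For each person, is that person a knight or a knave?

Suppose Walt is a knight. Then Walt's statement "it is not the case that Ximena is a knave" would have to be true. Checking the 16 ways to assign the others, none is consistent with every speaker.
(For instance, with Bella=knave, Ximena=knave, Wren=knight, Alice=knight, Walt's claim "it is not the case that Ximena is a knave" comes out false where it would need to be true.)
So Walt must be a knave, making "it is not the case that Ximena is a knave" false. Taking Walt=knave, Bella=knave, Ximena=knave, Wren=knight, Alice=knight, each remaining statement checks out:
  Bella (knave): "Bella is a knight exactly when Bella is a knave" — false. ✓
  Ximena (knave): "Walt is a knave and Wren is a knave" — false. ✓
  Wren (knight): "Alice is a knight if Alice is a knave" — true. ✓
  Alice (knight): "Wren is a knight exactly when Walt is a knave" — true. ✓
This is the unique consistent assignment.

Knights: Wren and Alice. Knaves: Walt, Bella, and Ximena.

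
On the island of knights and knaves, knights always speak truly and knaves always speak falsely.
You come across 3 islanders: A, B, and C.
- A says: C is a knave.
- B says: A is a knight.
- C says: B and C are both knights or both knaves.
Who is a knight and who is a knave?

A is a knight; "C is a knave" is True, as required.
Since B is a knight, "A is a knight" needs to be True, which holds.
Since C is a knave, "B and C are both knights or both knaves" needs to be false, which holds.

A is a knight, B is a knight, and C is a knave.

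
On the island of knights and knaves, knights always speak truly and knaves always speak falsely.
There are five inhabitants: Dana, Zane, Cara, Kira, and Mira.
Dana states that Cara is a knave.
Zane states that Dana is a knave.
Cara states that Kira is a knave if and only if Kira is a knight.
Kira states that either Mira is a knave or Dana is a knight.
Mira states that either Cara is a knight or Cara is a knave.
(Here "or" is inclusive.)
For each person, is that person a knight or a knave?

Suppose Dana is a knave. Then Dana's statement "Cara is a knave" would have to be false. Checking the 16 ways to assign the others, none is consistent with every speaker.
(For instance, with Zane=knave, Cara=knave, Kira=knight, Mira=knight, Dana's claim "Cara is a knave" comes out true where it would need to be false.)
So Dana must be a knight, making "Cara is a knave" true. Taking Dana=knight, Zane=knave, Cara=knave, Kira=knight, Mira=knight, each remaining statement checks out:
  Zane (knave): "Dana is a knave" — false. ✓
  Cara (knave): "Kira is a knave if and only if Kira is a knight" — false. ✓
  Kira (knight): "either Mira is a knave or Dana is a knight" — true. ✓
  Mira (knight): "either Cara is a knight or Cara is a knave" — true. ✓
This is the unique consistent assignment.

Dana is a knight, Zane is a knave, Cara is a knave, Kira is a knight, and Mira is a knight.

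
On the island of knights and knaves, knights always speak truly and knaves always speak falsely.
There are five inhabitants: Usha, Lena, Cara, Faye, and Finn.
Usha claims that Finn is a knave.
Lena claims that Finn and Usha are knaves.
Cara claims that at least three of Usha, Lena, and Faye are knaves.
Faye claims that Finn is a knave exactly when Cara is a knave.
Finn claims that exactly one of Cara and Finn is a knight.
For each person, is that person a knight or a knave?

Usha is a knight, Lena is a knave, Cara is a knave, Faye is a knight, and Finn is a knave.

Since Usha is a knight, "Finn is a knave" needs to be true, which holds.
Since Lena is a knave, "Finn and Usha are knaves" needs to be false, which holds.
Cara (knave): "at least three of Usha, Lena, and Faye are knaves" — false. ✓
Faye is a knight, so "Finn is a knave exactly when Cara is a knave" must be true — and it is.
Finn is a knave, so "exactly one of Cara and Finn is a knight" must be false — and it is.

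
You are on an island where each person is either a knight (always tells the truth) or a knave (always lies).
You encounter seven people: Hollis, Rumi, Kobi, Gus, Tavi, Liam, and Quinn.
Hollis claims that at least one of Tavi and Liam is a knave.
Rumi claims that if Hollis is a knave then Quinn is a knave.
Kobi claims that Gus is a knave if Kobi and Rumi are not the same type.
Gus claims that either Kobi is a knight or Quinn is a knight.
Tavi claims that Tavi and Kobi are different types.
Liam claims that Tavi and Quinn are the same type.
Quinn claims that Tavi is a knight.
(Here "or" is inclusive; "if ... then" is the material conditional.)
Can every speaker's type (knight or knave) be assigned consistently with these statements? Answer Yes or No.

No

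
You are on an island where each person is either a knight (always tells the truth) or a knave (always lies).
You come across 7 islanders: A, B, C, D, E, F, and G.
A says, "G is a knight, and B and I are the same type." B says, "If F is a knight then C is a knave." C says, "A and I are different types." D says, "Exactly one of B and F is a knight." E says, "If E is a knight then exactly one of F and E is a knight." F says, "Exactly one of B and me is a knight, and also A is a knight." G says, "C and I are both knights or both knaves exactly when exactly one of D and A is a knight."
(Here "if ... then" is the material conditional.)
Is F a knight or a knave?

Consistent assignments: {A=knave, B=knight, C=knight, D=knight, E=knight, F=knave, G=knight}; {A=knave, B=knight, C=knight, D=knight, E=knight, F=knave, G=knave}
In every consistent assignment, F is a knave.

F is a knave.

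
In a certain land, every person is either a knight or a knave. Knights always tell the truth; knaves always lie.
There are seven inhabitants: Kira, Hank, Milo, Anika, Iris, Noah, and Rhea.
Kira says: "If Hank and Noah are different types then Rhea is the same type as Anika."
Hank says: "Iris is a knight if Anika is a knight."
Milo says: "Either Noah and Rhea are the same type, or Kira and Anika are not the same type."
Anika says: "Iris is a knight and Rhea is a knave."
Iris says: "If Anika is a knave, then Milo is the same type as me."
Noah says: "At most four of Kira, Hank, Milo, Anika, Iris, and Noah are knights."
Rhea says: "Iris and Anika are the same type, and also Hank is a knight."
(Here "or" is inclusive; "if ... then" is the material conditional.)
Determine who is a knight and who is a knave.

Kira is a knight, Hank is a knight, Milo is a knight, Anika is a knave, Iris is a knave, Noah is a knight, and Rhea is a knight.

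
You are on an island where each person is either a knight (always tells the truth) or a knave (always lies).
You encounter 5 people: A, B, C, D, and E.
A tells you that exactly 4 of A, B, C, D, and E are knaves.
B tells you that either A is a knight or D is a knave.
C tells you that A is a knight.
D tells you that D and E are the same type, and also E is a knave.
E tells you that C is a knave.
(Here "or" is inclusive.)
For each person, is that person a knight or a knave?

A is a knave; "exactly 4 of A, B, C, D, and E are knaves" is false, as required.
B is a knight, so "either A is a knight or D is a knave" must be true — and it is.
As a knave, C's statement "A is a knight" should be false; it is.
D is a knave; "D and E are the same type, and also E is a knave" is false, as required.
E (knight): "C is a knave" — true. ✓

Knights: B and E. Knaves: A, C, and D.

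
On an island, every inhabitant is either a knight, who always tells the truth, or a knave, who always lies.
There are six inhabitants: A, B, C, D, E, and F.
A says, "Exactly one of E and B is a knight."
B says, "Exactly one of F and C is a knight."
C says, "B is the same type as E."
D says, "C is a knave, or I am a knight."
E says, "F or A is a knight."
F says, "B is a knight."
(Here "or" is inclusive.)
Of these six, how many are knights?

3

The unique consistent assignment is A=knight, B=knave, C=knave, D=knight, E=knight, F=knave.
That has 3 knights.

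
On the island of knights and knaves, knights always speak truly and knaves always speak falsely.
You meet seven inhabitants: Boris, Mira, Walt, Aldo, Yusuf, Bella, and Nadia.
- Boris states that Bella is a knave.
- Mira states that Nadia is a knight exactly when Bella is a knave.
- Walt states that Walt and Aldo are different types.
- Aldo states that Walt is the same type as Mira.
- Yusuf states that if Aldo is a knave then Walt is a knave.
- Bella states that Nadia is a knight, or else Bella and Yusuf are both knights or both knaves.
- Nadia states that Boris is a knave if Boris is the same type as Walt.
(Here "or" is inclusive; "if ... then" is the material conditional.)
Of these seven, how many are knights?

3

The unique consistent assignment is Boris=knave, Mira=knave, Walt=knight, Aldo=knave, Yusuf=knave, Bella=knight, Nadia=knight.
That has 3 knights.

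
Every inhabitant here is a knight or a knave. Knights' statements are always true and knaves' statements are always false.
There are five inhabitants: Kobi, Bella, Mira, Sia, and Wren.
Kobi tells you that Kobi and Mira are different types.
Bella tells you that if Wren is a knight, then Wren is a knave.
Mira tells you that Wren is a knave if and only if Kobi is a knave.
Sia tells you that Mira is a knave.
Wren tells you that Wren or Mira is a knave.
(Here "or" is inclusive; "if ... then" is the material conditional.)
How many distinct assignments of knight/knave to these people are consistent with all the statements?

Consistent assignments:
  Kobi=knave, Bella=knave, Mira=knave, Sia=knight, Wren=knight

1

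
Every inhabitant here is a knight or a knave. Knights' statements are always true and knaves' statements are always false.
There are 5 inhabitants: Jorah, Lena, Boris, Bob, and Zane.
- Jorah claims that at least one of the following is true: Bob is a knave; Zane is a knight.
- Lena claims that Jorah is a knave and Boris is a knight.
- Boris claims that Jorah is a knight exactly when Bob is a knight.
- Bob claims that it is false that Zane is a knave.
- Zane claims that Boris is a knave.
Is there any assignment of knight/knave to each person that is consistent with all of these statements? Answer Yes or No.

No

Checking all 32 assignments, each has at least one speaker whose statement's truth value contradicts their type.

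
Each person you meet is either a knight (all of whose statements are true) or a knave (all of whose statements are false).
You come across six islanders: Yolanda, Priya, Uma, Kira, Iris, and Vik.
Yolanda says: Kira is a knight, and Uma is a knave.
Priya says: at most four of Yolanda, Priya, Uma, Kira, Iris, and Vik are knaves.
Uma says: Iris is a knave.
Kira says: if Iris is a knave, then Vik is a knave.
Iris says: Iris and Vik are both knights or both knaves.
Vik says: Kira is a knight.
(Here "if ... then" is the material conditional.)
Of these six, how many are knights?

5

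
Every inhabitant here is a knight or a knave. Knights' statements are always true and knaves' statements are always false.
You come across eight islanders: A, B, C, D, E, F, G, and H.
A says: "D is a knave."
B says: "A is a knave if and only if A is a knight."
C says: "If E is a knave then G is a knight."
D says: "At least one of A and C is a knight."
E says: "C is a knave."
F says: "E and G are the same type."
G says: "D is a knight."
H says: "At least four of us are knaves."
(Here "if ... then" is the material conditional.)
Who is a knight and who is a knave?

Knights: C, D, G, and H. Knaves: A, B, E, and F.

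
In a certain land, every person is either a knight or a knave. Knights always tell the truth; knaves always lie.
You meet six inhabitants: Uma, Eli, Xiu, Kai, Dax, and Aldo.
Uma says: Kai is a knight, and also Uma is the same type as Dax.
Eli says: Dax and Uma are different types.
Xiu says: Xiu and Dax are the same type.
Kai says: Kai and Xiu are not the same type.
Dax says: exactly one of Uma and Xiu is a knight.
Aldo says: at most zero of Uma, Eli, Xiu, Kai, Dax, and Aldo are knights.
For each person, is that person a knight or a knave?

Since Uma is a knight, "Kai is a knight, and also Uma is the same type as Dax" needs to be True, which holds.
Eli is a knave, and the claim "Dax and Uma are different types" is indeed False.
Since Xiu is a knave, "Xiu and Dax are the same type" needs to be False, which holds.
Kai is a knight, so "Kai and Xiu are not the same type" must be True — and it is.
Dax (knight): "exactly one of Uma and Xiu is a knight" — True. ✓
Aldo is a knave, so "at most zero of Uma, Eli, Xiu, Kai, Dax, and Aldo are knights" must be False — and it is.

Uma is a knight, Eli is a knave, Xiu is a knave, Kai is a knight, Dax is a knight, and Aldo is a knave.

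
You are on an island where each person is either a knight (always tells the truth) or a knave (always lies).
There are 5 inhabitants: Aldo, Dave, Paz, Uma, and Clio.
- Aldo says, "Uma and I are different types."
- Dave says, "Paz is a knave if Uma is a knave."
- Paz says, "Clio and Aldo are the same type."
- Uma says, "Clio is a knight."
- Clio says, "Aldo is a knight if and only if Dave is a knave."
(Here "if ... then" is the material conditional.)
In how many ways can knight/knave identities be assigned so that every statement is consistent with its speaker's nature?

2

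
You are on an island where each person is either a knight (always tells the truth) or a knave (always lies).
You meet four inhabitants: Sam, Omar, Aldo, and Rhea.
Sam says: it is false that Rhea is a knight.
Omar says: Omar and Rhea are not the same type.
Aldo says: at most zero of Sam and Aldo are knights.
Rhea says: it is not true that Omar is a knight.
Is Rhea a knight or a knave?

Rhea is a knave.

Consistent assignments: {Sam=knight, Omar=knight, Aldo=knave, Rhea=knave}
In every consistent assignment, Rhea is a knave.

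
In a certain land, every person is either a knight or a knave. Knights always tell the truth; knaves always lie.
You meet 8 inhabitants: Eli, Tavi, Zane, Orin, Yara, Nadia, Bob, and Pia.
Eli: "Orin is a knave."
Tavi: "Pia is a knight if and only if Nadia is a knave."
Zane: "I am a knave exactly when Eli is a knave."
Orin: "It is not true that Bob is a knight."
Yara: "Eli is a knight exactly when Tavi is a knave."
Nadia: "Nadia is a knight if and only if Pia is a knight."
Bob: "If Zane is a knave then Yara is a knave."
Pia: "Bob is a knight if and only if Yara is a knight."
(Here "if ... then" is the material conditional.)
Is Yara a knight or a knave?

Yara is a knight.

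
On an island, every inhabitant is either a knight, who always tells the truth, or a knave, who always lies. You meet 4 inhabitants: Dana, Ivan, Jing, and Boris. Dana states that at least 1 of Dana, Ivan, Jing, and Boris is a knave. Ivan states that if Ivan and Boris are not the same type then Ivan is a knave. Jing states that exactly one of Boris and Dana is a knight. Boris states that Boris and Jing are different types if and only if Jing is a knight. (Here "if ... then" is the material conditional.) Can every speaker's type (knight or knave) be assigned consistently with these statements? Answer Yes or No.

Checking all 16 assignments, each has at least one speaker whose statement's truth value contradicts their type.

No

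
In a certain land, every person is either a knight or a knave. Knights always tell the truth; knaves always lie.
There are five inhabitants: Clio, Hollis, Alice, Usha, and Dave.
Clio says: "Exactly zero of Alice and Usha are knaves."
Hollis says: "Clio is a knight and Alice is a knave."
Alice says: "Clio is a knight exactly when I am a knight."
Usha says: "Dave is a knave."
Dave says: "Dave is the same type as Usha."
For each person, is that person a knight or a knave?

Suppose Clio is a knave. Then Clio's statement "exactly zero of Alice and Usha are knaves" would have to be false. Checking the 16 ways to assign the others, none is consistent with every speaker.
(For instance, with Hollis=knave, Alice=knight, Usha=knight, Dave=knave, Clio's claim "exactly zero of Alice and Usha are knaves" comes out true where it would need to be false.)
So Clio must be a knight, making "exactly zero of Alice and Usha are knaves" true. Taking Clio=knight, Hollis=knave, Alice=knight, Usha=knight, Dave=knave, each remaining statement checks out:
  Hollis (knave): "Clio is a knight and Alice is a knave" — false. ✓
  Alice (knight): "Clio is a knight exactly when I am a knight" — true. ✓
  Usha (knight): "Dave is a knave" — true. ✓
  Dave (knave): "Dave is the same type as Usha" — false. ✓
This is the unique consistent assignment.

Knights: Clio, Alice, and Usha. Knaves: Hollis and Dave.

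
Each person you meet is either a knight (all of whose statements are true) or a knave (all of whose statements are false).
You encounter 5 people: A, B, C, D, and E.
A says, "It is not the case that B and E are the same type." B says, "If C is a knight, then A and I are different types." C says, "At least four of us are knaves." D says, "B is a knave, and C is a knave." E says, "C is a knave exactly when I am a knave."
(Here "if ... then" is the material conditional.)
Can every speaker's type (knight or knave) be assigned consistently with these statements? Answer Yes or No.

Yes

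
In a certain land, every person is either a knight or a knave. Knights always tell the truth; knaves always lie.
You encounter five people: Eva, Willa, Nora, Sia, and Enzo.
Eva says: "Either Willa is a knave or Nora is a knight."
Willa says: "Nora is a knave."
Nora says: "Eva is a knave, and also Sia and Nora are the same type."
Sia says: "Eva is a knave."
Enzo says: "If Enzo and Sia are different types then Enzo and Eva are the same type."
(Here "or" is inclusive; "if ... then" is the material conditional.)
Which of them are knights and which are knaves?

Suppose Eva is a knight. Then Eva's statement "either Willa is a knave or Nora is a knight" would have to be true. Checking the 16 ways to assign the others, none is consistent with every speaker.
(For instance, with Willa=knight, Nora=knave, Sia=knight, Enzo=knight, Eva's claim "either Willa is a knave or Nora is a knight" comes out false where it would need to be true.)
So Eva must be a knave, making "either Willa is a knave or Nora is a knight" false. Taking Eva=knave, Willa=knight, Nora=knave, Sia=knight, Enzo=knight, each remaining statement checks out:
  Willa (knight): "Nora is a knave" — true. ✓
  Nora (knave): "Eva is a knave, and also Sia and Nora are the same type" — false. ✓
  Sia (knight): "Eva is a knave" — true. ✓
  Enzo (knight): "if Enzo and Sia are different types then Enzo and Eva are the same type" — true. ✓
This is the unique consistent assignment.

Knights: Willa, Sia, and Enzo. Knaves: Eva and Nora.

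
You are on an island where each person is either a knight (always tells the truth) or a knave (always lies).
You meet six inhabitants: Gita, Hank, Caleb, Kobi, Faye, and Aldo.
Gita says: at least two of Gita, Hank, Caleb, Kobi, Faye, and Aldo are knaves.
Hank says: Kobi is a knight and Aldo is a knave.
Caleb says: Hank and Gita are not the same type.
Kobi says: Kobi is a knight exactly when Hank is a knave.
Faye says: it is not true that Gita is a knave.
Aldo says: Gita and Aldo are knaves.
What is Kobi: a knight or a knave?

Kobi is a knave.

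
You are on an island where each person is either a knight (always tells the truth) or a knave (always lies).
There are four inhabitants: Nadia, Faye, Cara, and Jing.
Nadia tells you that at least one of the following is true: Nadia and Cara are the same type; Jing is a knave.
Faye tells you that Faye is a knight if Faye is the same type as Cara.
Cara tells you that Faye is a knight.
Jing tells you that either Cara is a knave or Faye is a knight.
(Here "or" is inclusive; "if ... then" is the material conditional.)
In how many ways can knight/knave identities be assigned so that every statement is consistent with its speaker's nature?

Consistent assignments:
  Nadia=knight, Faye=knight, Cara=knight, Jing=knight
  Nadia=knave, Faye=knight, Cara=knight, Jing=knight

2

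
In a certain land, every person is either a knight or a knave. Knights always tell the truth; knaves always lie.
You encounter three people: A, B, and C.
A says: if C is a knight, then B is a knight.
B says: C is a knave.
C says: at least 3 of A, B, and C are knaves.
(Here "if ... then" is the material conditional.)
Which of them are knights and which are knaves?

Since A is a knight, "if C is a knight, then B is a knight" needs to be true, which holds.
B (knight): "C is a knave" — true. ✓
As a knave, C's statement "at least 3 of A, B, and C are knaves" should be False; it is.

A is a knight, B is a knight, and C is a knave.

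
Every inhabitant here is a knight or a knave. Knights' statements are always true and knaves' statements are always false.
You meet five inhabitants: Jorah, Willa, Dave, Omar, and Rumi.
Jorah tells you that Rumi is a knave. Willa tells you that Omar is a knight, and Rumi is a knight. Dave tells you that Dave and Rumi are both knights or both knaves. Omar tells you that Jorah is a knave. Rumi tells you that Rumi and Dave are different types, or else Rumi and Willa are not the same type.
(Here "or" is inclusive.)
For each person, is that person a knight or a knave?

Jorah is a knave, Willa is a knight, Dave is a knave, Omar is a knight, and Rumi is a knight.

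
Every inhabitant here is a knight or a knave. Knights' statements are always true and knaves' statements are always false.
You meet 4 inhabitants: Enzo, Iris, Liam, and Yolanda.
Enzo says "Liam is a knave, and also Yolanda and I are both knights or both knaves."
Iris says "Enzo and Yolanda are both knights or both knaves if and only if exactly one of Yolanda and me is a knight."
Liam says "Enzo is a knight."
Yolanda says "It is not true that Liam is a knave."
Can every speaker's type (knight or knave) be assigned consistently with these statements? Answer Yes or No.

No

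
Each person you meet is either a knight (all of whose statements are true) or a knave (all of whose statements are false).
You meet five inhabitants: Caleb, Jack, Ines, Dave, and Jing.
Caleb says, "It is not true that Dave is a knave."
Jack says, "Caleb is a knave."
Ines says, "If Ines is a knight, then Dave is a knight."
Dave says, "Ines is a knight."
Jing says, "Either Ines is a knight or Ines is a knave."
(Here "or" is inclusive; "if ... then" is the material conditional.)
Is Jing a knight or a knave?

Jing is a knight.

Consistent assignments: {Caleb=knight, Jack=knave, Ines=knight, Dave=knight, Jing=knight}
In every consistent assignment, Jing is a knight.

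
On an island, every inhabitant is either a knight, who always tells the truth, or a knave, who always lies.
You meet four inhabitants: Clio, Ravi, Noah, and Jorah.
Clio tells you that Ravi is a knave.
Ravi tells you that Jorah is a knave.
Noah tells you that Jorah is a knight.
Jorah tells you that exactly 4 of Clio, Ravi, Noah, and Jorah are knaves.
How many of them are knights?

1

The unique consistent assignment is Clio=knave, Ravi=knight, Noah=knave, Jorah=knave.
That has 1 knight.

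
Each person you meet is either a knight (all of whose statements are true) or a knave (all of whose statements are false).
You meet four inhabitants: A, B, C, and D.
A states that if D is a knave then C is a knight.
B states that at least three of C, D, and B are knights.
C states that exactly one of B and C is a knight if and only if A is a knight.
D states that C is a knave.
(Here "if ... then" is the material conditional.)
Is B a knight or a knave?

B is a knave.

Consistent assignments: {A=knight, B=knave, C=knight, D=knave}; {A=knight, B=knave, C=knave, D=knight}
In every consistent assignment, B is a knave.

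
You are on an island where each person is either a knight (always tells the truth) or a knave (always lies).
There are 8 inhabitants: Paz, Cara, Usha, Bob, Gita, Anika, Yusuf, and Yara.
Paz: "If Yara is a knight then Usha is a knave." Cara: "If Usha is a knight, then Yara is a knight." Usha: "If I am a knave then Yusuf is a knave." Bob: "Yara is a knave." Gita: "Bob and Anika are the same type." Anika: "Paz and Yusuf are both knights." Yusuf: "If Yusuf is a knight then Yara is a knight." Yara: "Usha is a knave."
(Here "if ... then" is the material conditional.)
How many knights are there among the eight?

5

The unique consistent assignment is Paz=knight, Cara=knight, Usha=knave, Bob=knave, Gita=knave, Anika=knight, Yusuf=knight, Yara=knight.
That has 5 knights.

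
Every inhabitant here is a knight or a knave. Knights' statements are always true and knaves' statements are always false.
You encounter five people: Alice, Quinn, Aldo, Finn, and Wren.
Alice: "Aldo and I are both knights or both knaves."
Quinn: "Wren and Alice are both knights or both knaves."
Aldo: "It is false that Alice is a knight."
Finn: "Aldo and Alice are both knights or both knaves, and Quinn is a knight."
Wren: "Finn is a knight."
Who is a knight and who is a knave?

Alice is a knave, so "Aldo and I are both knights or both knaves" must be false — and it is.
Quinn is a knight, and the claim "Wren and Alice are both knights or both knaves" is indeed true.
Aldo is a knight, and the claim "it is false that Alice is a knight" is indeed true.
As a knave, Finn's statement "Aldo and Alice are both knights or both knaves, and Quinn is a knight" should be false; it is.
Wren is a knave, and the claim "Finn is a knight" is indeed false.

Alice is a knave, Quinn is a knight, Aldo is a knight, Finn is a knave, and Wren is a knave.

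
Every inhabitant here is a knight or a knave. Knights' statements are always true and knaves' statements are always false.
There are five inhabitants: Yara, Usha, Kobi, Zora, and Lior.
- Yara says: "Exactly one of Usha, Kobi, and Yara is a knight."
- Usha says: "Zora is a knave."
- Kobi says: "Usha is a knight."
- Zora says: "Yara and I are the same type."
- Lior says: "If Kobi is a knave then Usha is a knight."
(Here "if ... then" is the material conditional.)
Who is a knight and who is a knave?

Since Yara is a knight, "exactly one of Usha, Kobi, and Yara is a knight" needs to be True, which holds.
Usha (knave): "Zora is a knave" — false. ✓
Kobi (knave): "Usha is a knight" — false. ✓
Zora is a knight; "Yara and I are the same type" is True, as required.
As a knave, Lior's statement "if Kobi is a knave then Usha is a knight" should be false; it is.

Yara is a knight, Usha is a knave, Kobi is a knave, Zora is a knight, and Lior is a knave.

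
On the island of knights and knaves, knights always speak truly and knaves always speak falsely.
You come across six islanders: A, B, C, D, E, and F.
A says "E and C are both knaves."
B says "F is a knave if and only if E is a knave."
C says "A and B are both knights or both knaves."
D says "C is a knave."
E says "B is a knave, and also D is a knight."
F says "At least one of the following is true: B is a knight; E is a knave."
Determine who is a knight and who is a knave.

A is a knave, B is a knave, C is a knight, D is a knave, E is a knave, and F is a knight.

As a knave, A's statement "E and C are both knaves" should be False; it is.
B is a knave, so "F is a knave if and only if E is a knave" must be False — and it is.
Since C is a knight, "A and B are both knights or both knaves" needs to be true, which holds.
As a knave, D's statement "C is a knave" should be False; it is.
Since E is a knave, "B is a knave, and also D is a knight" needs to be False, which holds.
Since F is a knight, "at least one of the following is true: B is a knight; E is a knave" needs to be true, which holds.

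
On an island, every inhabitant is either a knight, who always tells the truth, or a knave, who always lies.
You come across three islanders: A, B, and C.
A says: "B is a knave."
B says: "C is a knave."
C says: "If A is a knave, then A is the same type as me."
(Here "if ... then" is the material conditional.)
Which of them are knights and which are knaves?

Knights: A and C. Knaves: B.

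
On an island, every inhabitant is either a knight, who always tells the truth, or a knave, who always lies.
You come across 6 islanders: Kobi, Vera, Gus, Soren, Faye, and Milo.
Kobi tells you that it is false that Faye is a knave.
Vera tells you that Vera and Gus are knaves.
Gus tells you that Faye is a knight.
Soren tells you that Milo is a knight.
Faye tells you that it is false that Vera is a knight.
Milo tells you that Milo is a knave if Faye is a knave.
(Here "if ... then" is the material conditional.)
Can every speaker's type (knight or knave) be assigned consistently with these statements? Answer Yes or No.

Yes

One consistent assignment: Kobi=knight, Vera=knave, Gus=knight, Soren=knight, Faye=knight, Milo=knight.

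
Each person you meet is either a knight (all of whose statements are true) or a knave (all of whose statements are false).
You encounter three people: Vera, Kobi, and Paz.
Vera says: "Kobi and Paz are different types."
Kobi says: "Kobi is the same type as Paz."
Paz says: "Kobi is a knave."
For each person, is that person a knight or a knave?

Knights: Vera and Paz. Knaves: Kobi.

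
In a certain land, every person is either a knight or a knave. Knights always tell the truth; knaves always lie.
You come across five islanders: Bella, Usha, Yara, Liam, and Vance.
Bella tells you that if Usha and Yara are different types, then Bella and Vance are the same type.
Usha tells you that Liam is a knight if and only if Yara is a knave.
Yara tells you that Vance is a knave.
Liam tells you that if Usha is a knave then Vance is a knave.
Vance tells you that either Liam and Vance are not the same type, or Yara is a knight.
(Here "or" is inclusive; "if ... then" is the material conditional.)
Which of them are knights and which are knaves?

Bella is a knight; "if Usha and Yara are different types, then Bella and Vance are the same type" is true, as required.
Usha is a knave; "Liam is a knight if and only if Yara is a knave" is false, as required.
As a knave, Yara's statement "Vance is a knave" should be false; it is.
Liam is a knave, and the claim "if Usha is a knave then Vance is a knave" is indeed false.
Since Vance is a knight, "either Liam and Vance are not the same type, or Yara is a knight" needs to be true, which holds.

Knights: Bella and Vance. Knaves: Usha, Yara, and Liam.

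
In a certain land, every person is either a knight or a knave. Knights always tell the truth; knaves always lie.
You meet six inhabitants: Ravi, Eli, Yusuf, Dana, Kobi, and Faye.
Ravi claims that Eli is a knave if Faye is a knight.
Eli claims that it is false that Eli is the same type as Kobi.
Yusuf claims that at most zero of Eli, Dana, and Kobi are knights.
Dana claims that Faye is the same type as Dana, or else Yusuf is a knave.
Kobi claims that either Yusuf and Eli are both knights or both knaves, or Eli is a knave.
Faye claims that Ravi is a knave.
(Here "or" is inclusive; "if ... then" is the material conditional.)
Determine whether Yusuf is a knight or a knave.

Yusuf is a knave.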